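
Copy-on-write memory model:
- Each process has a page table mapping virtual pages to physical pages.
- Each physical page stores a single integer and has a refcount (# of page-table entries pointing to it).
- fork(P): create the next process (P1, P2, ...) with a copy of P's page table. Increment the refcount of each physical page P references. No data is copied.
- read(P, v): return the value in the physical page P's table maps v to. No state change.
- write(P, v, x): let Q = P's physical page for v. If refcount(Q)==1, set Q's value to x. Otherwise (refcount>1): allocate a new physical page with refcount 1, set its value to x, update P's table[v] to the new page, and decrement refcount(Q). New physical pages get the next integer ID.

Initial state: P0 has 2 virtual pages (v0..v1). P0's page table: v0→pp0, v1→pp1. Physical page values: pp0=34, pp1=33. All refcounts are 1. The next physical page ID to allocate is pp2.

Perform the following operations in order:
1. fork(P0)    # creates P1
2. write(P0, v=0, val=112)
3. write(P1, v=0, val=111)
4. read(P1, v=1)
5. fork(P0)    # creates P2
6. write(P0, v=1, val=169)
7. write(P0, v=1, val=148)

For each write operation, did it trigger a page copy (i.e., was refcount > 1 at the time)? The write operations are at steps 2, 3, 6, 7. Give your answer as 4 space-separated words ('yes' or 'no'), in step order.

Op 1: fork(P0) -> P1. 2 ppages; refcounts: pp0:2 pp1:2
Op 2: write(P0, v0, 112). refcount(pp0)=2>1 -> COPY to pp2. 3 ppages; refcounts: pp0:1 pp1:2 pp2:1
Op 3: write(P1, v0, 111). refcount(pp0)=1 -> write in place. 3 ppages; refcounts: pp0:1 pp1:2 pp2:1
Op 4: read(P1, v1) -> 33. No state change.
Op 5: fork(P0) -> P2. 3 ppages; refcounts: pp0:1 pp1:3 pp2:2
Op 6: write(P0, v1, 169). refcount(pp1)=3>1 -> COPY to pp3. 4 ppages; refcounts: pp0:1 pp1:2 pp2:2 pp3:1
Op 7: write(P0, v1, 148). refcount(pp3)=1 -> write in place. 4 ppages; refcounts: pp0:1 pp1:2 pp2:2 pp3:1

yes no yes no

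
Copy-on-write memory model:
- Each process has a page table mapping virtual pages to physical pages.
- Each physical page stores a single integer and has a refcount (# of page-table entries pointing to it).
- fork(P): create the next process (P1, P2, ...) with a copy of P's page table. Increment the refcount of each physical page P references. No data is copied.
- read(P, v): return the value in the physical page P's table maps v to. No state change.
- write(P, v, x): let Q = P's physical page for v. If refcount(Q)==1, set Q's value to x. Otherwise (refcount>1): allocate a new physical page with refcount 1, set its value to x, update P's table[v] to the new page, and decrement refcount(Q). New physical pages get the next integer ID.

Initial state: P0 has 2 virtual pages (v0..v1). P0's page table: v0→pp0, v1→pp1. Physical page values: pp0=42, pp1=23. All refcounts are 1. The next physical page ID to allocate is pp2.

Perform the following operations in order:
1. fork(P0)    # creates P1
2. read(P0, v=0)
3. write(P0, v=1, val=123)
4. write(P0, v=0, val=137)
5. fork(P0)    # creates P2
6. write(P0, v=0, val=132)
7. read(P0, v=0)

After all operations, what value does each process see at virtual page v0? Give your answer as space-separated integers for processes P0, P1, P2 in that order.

Op 1: fork(P0) -> P1. 2 ppages; refcounts: pp0:2 pp1:2
Op 2: read(P0, v0) -> 42. No state change.
Op 3: write(P0, v1, 123). refcount(pp1)=2>1 -> COPY to pp2. 3 ppages; refcounts: pp0:2 pp1:1 pp2:1
Op 4: write(P0, v0, 137). refcount(pp0)=2>1 -> COPY to pp3. 4 ppages; refcounts: pp0:1 pp1:1 pp2:1 pp3:1
Op 5: fork(P0) -> P2. 4 ppages; refcounts: pp0:1 pp1:1 pp2:2 pp3:2
Op 6: write(P0, v0, 132). refcount(pp3)=2>1 -> COPY to pp4. 5 ppages; refcounts: pp0:1 pp1:1 pp2:2 pp3:1 pp4:1
Op 7: read(P0, v0) -> 132. No state change.
P0: v0 -> pp4 = 132
P1: v0 -> pp0 = 42
P2: v0 -> pp3 = 137

Answer: 132 42 137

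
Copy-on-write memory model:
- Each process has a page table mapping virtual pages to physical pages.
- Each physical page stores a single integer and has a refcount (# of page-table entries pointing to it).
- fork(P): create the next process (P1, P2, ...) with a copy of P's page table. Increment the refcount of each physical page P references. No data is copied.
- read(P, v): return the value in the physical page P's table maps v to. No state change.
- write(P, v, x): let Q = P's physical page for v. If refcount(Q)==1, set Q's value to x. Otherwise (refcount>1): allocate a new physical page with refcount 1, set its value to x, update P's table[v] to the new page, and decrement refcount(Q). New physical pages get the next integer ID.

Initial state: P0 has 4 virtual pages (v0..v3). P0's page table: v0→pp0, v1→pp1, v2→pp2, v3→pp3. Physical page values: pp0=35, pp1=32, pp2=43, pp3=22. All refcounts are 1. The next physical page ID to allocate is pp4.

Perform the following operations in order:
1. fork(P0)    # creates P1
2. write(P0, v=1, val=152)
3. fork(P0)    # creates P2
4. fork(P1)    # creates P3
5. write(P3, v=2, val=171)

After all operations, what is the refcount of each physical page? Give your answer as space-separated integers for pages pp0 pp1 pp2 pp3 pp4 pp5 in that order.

Answer: 4 2 3 4 2 1

Derivation:
Op 1: fork(P0) -> P1. 4 ppages; refcounts: pp0:2 pp1:2 pp2:2 pp3:2
Op 2: write(P0, v1, 152). refcount(pp1)=2>1 -> COPY to pp4. 5 ppages; refcounts: pp0:2 pp1:1 pp2:2 pp3:2 pp4:1
Op 3: fork(P0) -> P2. 5 ppages; refcounts: pp0:3 pp1:1 pp2:3 pp3:3 pp4:2
Op 4: fork(P1) -> P3. 5 ppages; refcounts: pp0:4 pp1:2 pp2:4 pp3:4 pp4:2
Op 5: write(P3, v2, 171). refcount(pp2)=4>1 -> COPY to pp5. 6 ppages; refcounts: pp0:4 pp1:2 pp2:3 pp3:4 pp4:2 pp5:1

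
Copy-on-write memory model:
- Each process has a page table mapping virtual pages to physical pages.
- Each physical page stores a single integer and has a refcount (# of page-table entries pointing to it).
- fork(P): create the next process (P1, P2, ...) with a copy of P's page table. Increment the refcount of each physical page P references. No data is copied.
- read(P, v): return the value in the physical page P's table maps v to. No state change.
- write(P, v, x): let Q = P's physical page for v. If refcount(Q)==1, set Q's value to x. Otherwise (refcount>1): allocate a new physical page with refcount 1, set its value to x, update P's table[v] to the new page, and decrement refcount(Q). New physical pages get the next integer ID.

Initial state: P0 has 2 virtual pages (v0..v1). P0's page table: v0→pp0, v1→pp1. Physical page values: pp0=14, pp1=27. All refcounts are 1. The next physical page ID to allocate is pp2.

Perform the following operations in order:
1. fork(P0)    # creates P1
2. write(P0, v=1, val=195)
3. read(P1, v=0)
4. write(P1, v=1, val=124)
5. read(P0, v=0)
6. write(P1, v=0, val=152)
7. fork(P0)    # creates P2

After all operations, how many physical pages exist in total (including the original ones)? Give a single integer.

Answer: 4

Derivation:
Op 1: fork(P0) -> P1. 2 ppages; refcounts: pp0:2 pp1:2
Op 2: write(P0, v1, 195). refcount(pp1)=2>1 -> COPY to pp2. 3 ppages; refcounts: pp0:2 pp1:1 pp2:1
Op 3: read(P1, v0) -> 14. No state change.
Op 4: write(P1, v1, 124). refcount(pp1)=1 -> write in place. 3 ppages; refcounts: pp0:2 pp1:1 pp2:1
Op 5: read(P0, v0) -> 14. No state change.
Op 6: write(P1, v0, 152). refcount(pp0)=2>1 -> COPY to pp3. 4 ppages; refcounts: pp0:1 pp1:1 pp2:1 pp3:1
Op 7: fork(P0) -> P2. 4 ppages; refcounts: pp0:2 pp1:1 pp2:2 pp3:1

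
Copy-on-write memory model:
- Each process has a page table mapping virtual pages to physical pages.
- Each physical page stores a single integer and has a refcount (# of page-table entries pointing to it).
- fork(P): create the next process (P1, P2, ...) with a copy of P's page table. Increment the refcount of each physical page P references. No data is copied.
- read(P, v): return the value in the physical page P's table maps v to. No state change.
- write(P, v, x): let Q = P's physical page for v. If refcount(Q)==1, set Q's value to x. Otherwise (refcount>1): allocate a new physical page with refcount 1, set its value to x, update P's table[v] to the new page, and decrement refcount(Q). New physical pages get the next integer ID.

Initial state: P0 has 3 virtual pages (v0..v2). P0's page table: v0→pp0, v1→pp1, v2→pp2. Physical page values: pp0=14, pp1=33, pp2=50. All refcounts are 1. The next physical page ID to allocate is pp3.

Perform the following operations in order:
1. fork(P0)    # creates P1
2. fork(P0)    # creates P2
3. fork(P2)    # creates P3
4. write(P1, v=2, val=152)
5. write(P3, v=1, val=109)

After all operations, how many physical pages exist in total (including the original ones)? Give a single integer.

Answer: 5

Derivation:
Op 1: fork(P0) -> P1. 3 ppages; refcounts: pp0:2 pp1:2 pp2:2
Op 2: fork(P0) -> P2. 3 ppages; refcounts: pp0:3 pp1:3 pp2:3
Op 3: fork(P2) -> P3. 3 ppages; refcounts: pp0:4 pp1:4 pp2:4
Op 4: write(P1, v2, 152). refcount(pp2)=4>1 -> COPY to pp3. 4 ppages; refcounts: pp0:4 pp1:4 pp2:3 pp3:1
Op 5: write(P3, v1, 109). refcount(pp1)=4>1 -> COPY to pp4. 5 ppages; refcounts: pp0:4 pp1:3 pp2:3 pp3:1 pp4:1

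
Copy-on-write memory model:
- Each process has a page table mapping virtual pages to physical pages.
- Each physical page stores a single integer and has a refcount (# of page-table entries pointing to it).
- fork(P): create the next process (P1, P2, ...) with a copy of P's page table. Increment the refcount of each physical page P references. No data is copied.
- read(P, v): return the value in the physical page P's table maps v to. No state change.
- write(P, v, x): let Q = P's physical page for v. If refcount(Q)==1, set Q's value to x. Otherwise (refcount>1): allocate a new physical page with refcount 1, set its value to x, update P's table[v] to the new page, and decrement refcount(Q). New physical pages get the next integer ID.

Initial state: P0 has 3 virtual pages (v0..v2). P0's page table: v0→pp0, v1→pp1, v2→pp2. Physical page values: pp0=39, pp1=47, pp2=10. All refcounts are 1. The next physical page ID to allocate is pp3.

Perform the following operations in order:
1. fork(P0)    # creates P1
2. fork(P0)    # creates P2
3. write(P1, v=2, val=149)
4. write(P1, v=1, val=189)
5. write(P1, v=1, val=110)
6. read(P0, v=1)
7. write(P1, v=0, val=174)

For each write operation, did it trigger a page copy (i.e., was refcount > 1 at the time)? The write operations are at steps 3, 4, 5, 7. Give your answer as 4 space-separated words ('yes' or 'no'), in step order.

Op 1: fork(P0) -> P1. 3 ppages; refcounts: pp0:2 pp1:2 pp2:2
Op 2: fork(P0) -> P2. 3 ppages; refcounts: pp0:3 pp1:3 pp2:3
Op 3: write(P1, v2, 149). refcount(pp2)=3>1 -> COPY to pp3. 4 ppages; refcounts: pp0:3 pp1:3 pp2:2 pp3:1
Op 4: write(P1, v1, 189). refcount(pp1)=3>1 -> COPY to pp4. 5 ppages; refcounts: pp0:3 pp1:2 pp2:2 pp3:1 pp4:1
Op 5: write(P1, v1, 110). refcount(pp4)=1 -> write in place. 5 ppages; refcounts: pp0:3 pp1:2 pp2:2 pp3:1 pp4:1
Op 6: read(P0, v1) -> 47. No state change.
Op 7: write(P1, v0, 174). refcount(pp0)=3>1 -> COPY to pp5. 6 ppages; refcounts: pp0:2 pp1:2 pp2:2 pp3:1 pp4:1 pp5:1

yes yes no yes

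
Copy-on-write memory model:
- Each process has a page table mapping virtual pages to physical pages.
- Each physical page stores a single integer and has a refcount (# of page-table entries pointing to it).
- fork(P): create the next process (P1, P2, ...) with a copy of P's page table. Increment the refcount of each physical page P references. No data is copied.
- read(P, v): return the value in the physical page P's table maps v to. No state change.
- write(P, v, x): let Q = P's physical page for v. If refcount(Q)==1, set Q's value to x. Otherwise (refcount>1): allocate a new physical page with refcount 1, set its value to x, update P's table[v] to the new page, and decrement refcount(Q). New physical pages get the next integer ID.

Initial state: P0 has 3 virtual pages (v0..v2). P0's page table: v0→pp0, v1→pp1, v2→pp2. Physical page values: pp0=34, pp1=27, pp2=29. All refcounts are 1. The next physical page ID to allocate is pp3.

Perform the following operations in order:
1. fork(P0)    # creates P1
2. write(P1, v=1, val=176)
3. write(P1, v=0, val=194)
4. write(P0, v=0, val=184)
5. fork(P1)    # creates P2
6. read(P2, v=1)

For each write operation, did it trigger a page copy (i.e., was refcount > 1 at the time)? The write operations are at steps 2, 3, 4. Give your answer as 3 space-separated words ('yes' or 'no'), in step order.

Op 1: fork(P0) -> P1. 3 ppages; refcounts: pp0:2 pp1:2 pp2:2
Op 2: write(P1, v1, 176). refcount(pp1)=2>1 -> COPY to pp3. 4 ppages; refcounts: pp0:2 pp1:1 pp2:2 pp3:1
Op 3: write(P1, v0, 194). refcount(pp0)=2>1 -> COPY to pp4. 5 ppages; refcounts: pp0:1 pp1:1 pp2:2 pp3:1 pp4:1
Op 4: write(P0, v0, 184). refcount(pp0)=1 -> write in place. 5 ppages; refcounts: pp0:1 pp1:1 pp2:2 pp3:1 pp4:1
Op 5: fork(P1) -> P2. 5 ppages; refcounts: pp0:1 pp1:1 pp2:3 pp3:2 pp4:2
Op 6: read(P2, v1) -> 176. No state change.

yes yes no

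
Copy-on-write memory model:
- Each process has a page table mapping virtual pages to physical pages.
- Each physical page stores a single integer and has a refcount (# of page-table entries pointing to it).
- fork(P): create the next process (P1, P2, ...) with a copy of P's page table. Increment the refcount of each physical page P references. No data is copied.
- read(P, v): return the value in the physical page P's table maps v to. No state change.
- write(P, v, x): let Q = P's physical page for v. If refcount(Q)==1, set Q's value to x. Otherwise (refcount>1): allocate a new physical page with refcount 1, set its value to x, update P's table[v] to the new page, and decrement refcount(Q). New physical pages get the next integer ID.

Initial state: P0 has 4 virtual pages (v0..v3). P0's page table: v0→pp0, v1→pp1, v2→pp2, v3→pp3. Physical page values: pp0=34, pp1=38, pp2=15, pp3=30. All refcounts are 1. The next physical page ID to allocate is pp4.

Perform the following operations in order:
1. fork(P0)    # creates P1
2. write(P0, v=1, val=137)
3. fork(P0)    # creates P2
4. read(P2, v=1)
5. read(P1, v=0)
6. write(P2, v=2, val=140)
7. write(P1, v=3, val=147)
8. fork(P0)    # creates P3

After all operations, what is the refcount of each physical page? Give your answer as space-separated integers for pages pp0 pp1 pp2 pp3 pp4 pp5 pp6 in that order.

Answer: 4 1 3 3 3 1 1

Derivation:
Op 1: fork(P0) -> P1. 4 ppages; refcounts: pp0:2 pp1:2 pp2:2 pp3:2
Op 2: write(P0, v1, 137). refcount(pp1)=2>1 -> COPY to pp4. 5 ppages; refcounts: pp0:2 pp1:1 pp2:2 pp3:2 pp4:1
Op 3: fork(P0) -> P2. 5 ppages; refcounts: pp0:3 pp1:1 pp2:3 pp3:3 pp4:2
Op 4: read(P2, v1) -> 137. No state change.
Op 5: read(P1, v0) -> 34. No state change.
Op 6: write(P2, v2, 140). refcount(pp2)=3>1 -> COPY to pp5. 6 ppages; refcounts: pp0:3 pp1:1 pp2:2 pp3:3 pp4:2 pp5:1
Op 7: write(P1, v3, 147). refcount(pp3)=3>1 -> COPY to pp6. 7 ppages; refcounts: pp0:3 pp1:1 pp2:2 pp3:2 pp4:2 pp5:1 pp6:1
Op 8: fork(P0) -> P3. 7 ppages; refcounts: pp0:4 pp1:1 pp2:3 pp3:3 pp4:3 pp5:1 pp6:1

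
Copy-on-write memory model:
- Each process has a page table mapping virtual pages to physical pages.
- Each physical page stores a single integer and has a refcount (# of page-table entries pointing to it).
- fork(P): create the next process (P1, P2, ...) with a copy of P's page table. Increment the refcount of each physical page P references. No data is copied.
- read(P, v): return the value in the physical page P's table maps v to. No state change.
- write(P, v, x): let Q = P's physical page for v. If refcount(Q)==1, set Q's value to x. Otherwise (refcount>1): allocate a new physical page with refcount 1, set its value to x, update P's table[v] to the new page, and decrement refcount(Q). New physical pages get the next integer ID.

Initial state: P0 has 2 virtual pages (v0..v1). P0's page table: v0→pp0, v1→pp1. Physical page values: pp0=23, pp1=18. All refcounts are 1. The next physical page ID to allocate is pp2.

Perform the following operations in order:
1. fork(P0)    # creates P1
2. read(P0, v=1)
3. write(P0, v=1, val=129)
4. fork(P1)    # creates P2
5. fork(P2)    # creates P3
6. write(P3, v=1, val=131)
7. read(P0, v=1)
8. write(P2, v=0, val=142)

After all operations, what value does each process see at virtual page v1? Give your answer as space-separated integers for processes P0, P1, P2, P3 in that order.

Op 1: fork(P0) -> P1. 2 ppages; refcounts: pp0:2 pp1:2
Op 2: read(P0, v1) -> 18. No state change.
Op 3: write(P0, v1, 129). refcount(pp1)=2>1 -> COPY to pp2. 3 ppages; refcounts: pp0:2 pp1:1 pp2:1
Op 4: fork(P1) -> P2. 3 ppages; refcounts: pp0:3 pp1:2 pp2:1
Op 5: fork(P2) -> P3. 3 ppages; refcounts: pp0:4 pp1:3 pp2:1
Op 6: write(P3, v1, 131). refcount(pp1)=3>1 -> COPY to pp3. 4 ppages; refcounts: pp0:4 pp1:2 pp2:1 pp3:1
Op 7: read(P0, v1) -> 129. No state change.
Op 8: write(P2, v0, 142). refcount(pp0)=4>1 -> COPY to pp4. 5 ppages; refcounts: pp0:3 pp1:2 pp2:1 pp3:1 pp4:1
P0: v1 -> pp2 = 129
P1: v1 -> pp1 = 18
P2: v1 -> pp1 = 18
P3: v1 -> pp3 = 131

Answer: 129 18 18 131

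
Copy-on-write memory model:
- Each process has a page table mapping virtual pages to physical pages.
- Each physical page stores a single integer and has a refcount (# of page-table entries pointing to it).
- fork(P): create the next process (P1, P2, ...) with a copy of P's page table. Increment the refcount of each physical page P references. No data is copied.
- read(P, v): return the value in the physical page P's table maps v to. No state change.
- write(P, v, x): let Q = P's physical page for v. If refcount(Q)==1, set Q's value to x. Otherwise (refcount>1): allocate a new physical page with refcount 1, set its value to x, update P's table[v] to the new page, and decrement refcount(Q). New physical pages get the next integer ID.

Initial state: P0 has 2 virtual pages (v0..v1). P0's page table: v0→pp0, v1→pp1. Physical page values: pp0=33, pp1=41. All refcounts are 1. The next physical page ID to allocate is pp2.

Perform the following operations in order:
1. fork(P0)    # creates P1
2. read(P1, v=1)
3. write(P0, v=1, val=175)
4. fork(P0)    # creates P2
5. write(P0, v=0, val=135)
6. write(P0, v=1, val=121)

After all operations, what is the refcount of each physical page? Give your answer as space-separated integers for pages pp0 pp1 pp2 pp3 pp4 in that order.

Op 1: fork(P0) -> P1. 2 ppages; refcounts: pp0:2 pp1:2
Op 2: read(P1, v1) -> 41. No state change.
Op 3: write(P0, v1, 175). refcount(pp1)=2>1 -> COPY to pp2. 3 ppages; refcounts: pp0:2 pp1:1 pp2:1
Op 4: fork(P0) -> P2. 3 ppages; refcounts: pp0:3 pp1:1 pp2:2
Op 5: write(P0, v0, 135). refcount(pp0)=3>1 -> COPY to pp3. 4 ppages; refcounts: pp0:2 pp1:1 pp2:2 pp3:1
Op 6: write(P0, v1, 121). refcount(pp2)=2>1 -> COPY to pp4. 5 ppages; refcounts: pp0:2 pp1:1 pp2:1 pp3:1 pp4:1

Answer: 2 1 1 1 1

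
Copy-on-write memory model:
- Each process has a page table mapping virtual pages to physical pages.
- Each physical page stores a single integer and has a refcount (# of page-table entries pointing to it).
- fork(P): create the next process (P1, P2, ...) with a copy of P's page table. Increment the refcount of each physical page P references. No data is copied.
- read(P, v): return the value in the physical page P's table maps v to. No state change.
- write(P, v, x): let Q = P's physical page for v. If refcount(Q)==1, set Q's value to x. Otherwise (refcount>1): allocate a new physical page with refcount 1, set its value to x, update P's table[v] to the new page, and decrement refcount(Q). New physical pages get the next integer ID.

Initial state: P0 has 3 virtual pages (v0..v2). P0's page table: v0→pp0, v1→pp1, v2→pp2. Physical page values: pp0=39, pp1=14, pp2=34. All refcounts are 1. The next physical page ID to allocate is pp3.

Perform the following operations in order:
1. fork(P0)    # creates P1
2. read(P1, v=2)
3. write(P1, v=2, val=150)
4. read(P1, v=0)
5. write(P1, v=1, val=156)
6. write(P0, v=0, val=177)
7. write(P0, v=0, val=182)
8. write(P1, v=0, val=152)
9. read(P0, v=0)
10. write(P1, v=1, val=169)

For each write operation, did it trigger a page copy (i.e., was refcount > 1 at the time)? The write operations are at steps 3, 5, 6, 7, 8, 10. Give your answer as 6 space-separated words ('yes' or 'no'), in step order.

Op 1: fork(P0) -> P1. 3 ppages; refcounts: pp0:2 pp1:2 pp2:2
Op 2: read(P1, v2) -> 34. No state change.
Op 3: write(P1, v2, 150). refcount(pp2)=2>1 -> COPY to pp3. 4 ppages; refcounts: pp0:2 pp1:2 pp2:1 pp3:1
Op 4: read(P1, v0) -> 39. No state change.
Op 5: write(P1, v1, 156). refcount(pp1)=2>1 -> COPY to pp4. 5 ppages; refcounts: pp0:2 pp1:1 pp2:1 pp3:1 pp4:1
Op 6: write(P0, v0, 177). refcount(pp0)=2>1 -> COPY to pp5. 6 ppages; refcounts: pp0:1 pp1:1 pp2:1 pp3:1 pp4:1 pp5:1
Op 7: write(P0, v0, 182). refcount(pp5)=1 -> write in place. 6 ppages; refcounts: pp0:1 pp1:1 pp2:1 pp3:1 pp4:1 pp5:1
Op 8: write(P1, v0, 152). refcount(pp0)=1 -> write in place. 6 ppages; refcounts: pp0:1 pp1:1 pp2:1 pp3:1 pp4:1 pp5:1
Op 9: read(P0, v0) -> 182. No state change.
Op 10: write(P1, v1, 169). refcount(pp4)=1 -> write in place. 6 ppages; refcounts: pp0:1 pp1:1 pp2:1 pp3:1 pp4:1 pp5:1

yes yes yes no no no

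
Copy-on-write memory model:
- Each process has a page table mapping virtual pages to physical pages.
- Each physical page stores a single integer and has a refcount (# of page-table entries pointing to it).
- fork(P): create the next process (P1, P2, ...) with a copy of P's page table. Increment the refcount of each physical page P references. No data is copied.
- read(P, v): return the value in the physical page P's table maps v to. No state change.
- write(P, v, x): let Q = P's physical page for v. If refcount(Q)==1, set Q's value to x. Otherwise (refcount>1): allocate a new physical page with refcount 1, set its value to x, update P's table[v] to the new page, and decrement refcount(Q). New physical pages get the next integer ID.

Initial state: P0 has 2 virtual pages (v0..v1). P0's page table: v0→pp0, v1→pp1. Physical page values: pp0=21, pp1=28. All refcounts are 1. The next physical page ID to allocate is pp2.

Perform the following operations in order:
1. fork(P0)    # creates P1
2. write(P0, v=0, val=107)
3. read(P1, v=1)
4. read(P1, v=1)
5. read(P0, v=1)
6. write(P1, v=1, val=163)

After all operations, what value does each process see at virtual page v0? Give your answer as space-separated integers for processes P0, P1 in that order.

Op 1: fork(P0) -> P1. 2 ppages; refcounts: pp0:2 pp1:2
Op 2: write(P0, v0, 107). refcount(pp0)=2>1 -> COPY to pp2. 3 ppages; refcounts: pp0:1 pp1:2 pp2:1
Op 3: read(P1, v1) -> 28. No state change.
Op 4: read(P1, v1) -> 28. No state change.
Op 5: read(P0, v1) -> 28. No state change.
Op 6: write(P1, v1, 163). refcount(pp1)=2>1 -> COPY to pp3. 4 ppages; refcounts: pp0:1 pp1:1 pp2:1 pp3:1
P0: v0 -> pp2 = 107
P1: v0 -> pp0 = 21

Answer: 107 21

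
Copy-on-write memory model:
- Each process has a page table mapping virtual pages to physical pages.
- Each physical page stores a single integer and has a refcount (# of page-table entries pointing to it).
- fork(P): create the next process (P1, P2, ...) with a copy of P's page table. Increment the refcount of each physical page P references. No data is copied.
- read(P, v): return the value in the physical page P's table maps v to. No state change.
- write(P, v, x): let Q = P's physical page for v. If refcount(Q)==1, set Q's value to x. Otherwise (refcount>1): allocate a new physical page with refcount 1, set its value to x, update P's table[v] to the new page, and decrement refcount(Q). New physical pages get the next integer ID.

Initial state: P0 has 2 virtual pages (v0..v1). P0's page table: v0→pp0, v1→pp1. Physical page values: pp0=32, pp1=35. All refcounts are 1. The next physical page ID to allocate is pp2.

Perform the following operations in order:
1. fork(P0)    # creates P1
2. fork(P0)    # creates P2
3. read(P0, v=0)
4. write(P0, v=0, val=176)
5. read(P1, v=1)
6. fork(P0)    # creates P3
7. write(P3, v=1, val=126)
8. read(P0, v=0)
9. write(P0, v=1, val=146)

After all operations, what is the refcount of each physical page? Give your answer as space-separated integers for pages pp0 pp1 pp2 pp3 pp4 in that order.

Op 1: fork(P0) -> P1. 2 ppages; refcounts: pp0:2 pp1:2
Op 2: fork(P0) -> P2. 2 ppages; refcounts: pp0:3 pp1:3
Op 3: read(P0, v0) -> 32. No state change.
Op 4: write(P0, v0, 176). refcount(pp0)=3>1 -> COPY to pp2. 3 ppages; refcounts: pp0:2 pp1:3 pp2:1
Op 5: read(P1, v1) -> 35. No state change.
Op 6: fork(P0) -> P3. 3 ppages; refcounts: pp0:2 pp1:4 pp2:2
Op 7: write(P3, v1, 126). refcount(pp1)=4>1 -> COPY to pp3. 4 ppages; refcounts: pp0:2 pp1:3 pp2:2 pp3:1
Op 8: read(P0, v0) -> 176. No state change.
Op 9: write(P0, v1, 146). refcount(pp1)=3>1 -> COPY to pp4. 5 ppages; refcounts: pp0:2 pp1:2 pp2:2 pp3:1 pp4:1

Answer: 2 2 2 1 1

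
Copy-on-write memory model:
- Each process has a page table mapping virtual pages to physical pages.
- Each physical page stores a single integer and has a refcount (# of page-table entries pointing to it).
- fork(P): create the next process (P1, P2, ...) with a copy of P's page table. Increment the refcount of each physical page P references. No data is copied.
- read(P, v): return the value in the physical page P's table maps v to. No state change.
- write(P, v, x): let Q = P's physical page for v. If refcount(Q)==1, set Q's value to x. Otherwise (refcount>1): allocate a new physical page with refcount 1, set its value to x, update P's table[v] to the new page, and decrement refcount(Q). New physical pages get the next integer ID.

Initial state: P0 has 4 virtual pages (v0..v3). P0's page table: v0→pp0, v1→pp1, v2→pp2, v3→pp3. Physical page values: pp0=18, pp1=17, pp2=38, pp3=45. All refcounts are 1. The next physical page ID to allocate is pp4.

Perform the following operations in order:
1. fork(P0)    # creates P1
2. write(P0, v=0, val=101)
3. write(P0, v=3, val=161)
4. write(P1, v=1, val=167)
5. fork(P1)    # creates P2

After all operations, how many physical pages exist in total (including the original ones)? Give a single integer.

Answer: 7

Derivation:
Op 1: fork(P0) -> P1. 4 ppages; refcounts: pp0:2 pp1:2 pp2:2 pp3:2
Op 2: write(P0, v0, 101). refcount(pp0)=2>1 -> COPY to pp4. 5 ppages; refcounts: pp0:1 pp1:2 pp2:2 pp3:2 pp4:1
Op 3: write(P0, v3, 161). refcount(pp3)=2>1 -> COPY to pp5. 6 ppages; refcounts: pp0:1 pp1:2 pp2:2 pp3:1 pp4:1 pp5:1
Op 4: write(P1, v1, 167). refcount(pp1)=2>1 -> COPY to pp6. 7 ppages; refcounts: pp0:1 pp1:1 pp2:2 pp3:1 pp4:1 pp5:1 pp6:1
Op 5: fork(P1) -> P2. 7 ppages; refcounts: pp0:2 pp1:1 pp2:3 pp3:2 pp4:1 pp5:1 pp6:2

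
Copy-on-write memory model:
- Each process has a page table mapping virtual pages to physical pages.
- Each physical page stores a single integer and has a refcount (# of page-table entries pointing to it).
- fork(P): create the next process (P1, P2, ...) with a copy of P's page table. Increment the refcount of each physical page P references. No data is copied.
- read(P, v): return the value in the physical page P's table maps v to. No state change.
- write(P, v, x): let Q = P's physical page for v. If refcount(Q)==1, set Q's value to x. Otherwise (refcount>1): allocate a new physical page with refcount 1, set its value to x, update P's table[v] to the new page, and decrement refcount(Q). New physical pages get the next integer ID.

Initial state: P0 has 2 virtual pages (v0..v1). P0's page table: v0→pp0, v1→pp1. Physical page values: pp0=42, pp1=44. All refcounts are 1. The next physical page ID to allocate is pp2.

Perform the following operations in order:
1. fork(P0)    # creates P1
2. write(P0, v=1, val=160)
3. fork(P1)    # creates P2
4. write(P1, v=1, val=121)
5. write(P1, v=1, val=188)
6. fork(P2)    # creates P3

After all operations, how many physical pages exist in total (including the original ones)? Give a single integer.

Op 1: fork(P0) -> P1. 2 ppages; refcounts: pp0:2 pp1:2
Op 2: write(P0, v1, 160). refcount(pp1)=2>1 -> COPY to pp2. 3 ppages; refcounts: pp0:2 pp1:1 pp2:1
Op 3: fork(P1) -> P2. 3 ppages; refcounts: pp0:3 pp1:2 pp2:1
Op 4: write(P1, v1, 121). refcount(pp1)=2>1 -> COPY to pp3. 4 ppages; refcounts: pp0:3 pp1:1 pp2:1 pp3:1
Op 5: write(P1, v1, 188). refcount(pp3)=1 -> write in place. 4 ppages; refcounts: pp0:3 pp1:1 pp2:1 pp3:1
Op 6: fork(P2) -> P3. 4 ppages; refcounts: pp0:4 pp1:2 pp2:1 pp3:1

Answer: 4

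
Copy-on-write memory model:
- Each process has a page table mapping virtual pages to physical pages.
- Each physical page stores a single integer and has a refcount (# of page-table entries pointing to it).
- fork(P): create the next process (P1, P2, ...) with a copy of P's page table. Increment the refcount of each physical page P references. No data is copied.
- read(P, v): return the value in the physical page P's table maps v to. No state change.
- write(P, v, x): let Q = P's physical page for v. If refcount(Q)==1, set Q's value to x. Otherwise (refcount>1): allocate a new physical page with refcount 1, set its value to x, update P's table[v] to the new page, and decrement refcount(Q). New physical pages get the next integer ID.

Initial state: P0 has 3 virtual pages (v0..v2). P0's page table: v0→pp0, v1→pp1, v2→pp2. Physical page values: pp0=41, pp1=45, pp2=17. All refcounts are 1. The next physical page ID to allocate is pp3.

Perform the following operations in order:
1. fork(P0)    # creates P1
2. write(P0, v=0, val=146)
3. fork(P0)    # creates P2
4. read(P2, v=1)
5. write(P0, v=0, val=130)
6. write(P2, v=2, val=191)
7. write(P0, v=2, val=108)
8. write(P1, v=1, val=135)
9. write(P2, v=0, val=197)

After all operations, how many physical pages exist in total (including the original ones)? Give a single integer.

Op 1: fork(P0) -> P1. 3 ppages; refcounts: pp0:2 pp1:2 pp2:2
Op 2: write(P0, v0, 146). refcount(pp0)=2>1 -> COPY to pp3. 4 ppages; refcounts: pp0:1 pp1:2 pp2:2 pp3:1
Op 3: fork(P0) -> P2. 4 ppages; refcounts: pp0:1 pp1:3 pp2:3 pp3:2
Op 4: read(P2, v1) -> 45. No state change.
Op 5: write(P0, v0, 130). refcount(pp3)=2>1 -> COPY to pp4. 5 ppages; refcounts: pp0:1 pp1:3 pp2:3 pp3:1 pp4:1
Op 6: write(P2, v2, 191). refcount(pp2)=3>1 -> COPY to pp5. 6 ppages; refcounts: pp0:1 pp1:3 pp2:2 pp3:1 pp4:1 pp5:1
Op 7: write(P0, v2, 108). refcount(pp2)=2>1 -> COPY to pp6. 7 ppages; refcounts: pp0:1 pp1:3 pp2:1 pp3:1 pp4:1 pp5:1 pp6:1
Op 8: write(P1, v1, 135). refcount(pp1)=3>1 -> COPY to pp7. 8 ppages; refcounts: pp0:1 pp1:2 pp2:1 pp3:1 pp4:1 pp5:1 pp6:1 pp7:1
Op 9: write(P2, v0, 197). refcount(pp3)=1 -> write in place. 8 ppages; refcounts: pp0:1 pp1:2 pp2:1 pp3:1 pp4:1 pp5:1 pp6:1 pp7:1

Answer: 8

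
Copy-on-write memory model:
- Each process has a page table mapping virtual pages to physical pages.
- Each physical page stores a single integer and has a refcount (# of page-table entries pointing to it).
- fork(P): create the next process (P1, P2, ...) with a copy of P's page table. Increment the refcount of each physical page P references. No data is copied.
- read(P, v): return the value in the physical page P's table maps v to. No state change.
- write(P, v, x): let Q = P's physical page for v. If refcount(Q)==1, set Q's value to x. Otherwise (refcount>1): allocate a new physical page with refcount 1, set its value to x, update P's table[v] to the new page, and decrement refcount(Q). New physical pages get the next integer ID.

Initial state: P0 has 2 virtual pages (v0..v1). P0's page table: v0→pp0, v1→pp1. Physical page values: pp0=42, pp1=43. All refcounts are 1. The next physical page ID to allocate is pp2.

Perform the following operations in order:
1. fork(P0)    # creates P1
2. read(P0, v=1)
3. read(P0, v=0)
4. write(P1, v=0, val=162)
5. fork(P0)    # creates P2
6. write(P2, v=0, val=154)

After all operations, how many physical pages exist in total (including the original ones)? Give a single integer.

Answer: 4

Derivation:
Op 1: fork(P0) -> P1. 2 ppages; refcounts: pp0:2 pp1:2
Op 2: read(P0, v1) -> 43. No state change.
Op 3: read(P0, v0) -> 42. No state change.
Op 4: write(P1, v0, 162). refcount(pp0)=2>1 -> COPY to pp2. 3 ppages; refcounts: pp0:1 pp1:2 pp2:1
Op 5: fork(P0) -> P2. 3 ppages; refcounts: pp0:2 pp1:3 pp2:1
Op 6: write(P2, v0, 154). refcount(pp0)=2>1 -> COPY to pp3. 4 ppages; refcounts: pp0:1 pp1:3 pp2:1 pp3:1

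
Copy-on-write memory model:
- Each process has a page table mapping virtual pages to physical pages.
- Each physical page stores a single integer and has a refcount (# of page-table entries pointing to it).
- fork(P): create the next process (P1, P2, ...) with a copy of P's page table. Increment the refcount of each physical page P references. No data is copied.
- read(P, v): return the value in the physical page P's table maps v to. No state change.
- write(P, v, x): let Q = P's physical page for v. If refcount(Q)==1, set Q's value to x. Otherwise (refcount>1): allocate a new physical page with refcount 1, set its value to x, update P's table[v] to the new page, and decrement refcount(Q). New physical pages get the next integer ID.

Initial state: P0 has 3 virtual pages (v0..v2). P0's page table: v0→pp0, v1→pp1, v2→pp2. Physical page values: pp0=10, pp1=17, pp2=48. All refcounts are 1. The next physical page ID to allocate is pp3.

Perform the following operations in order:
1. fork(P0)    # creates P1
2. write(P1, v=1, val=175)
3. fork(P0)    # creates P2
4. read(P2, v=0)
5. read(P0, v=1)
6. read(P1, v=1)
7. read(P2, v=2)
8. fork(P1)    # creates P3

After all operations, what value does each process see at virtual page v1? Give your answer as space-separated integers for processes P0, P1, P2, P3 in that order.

Op 1: fork(P0) -> P1. 3 ppages; refcounts: pp0:2 pp1:2 pp2:2
Op 2: write(P1, v1, 175). refcount(pp1)=2>1 -> COPY to pp3. 4 ppages; refcounts: pp0:2 pp1:1 pp2:2 pp3:1
Op 3: fork(P0) -> P2. 4 ppages; refcounts: pp0:3 pp1:2 pp2:3 pp3:1
Op 4: read(P2, v0) -> 10. No state change.
Op 5: read(P0, v1) -> 17. No state change.
Op 6: read(P1, v1) -> 175. No state change.
Op 7: read(P2, v2) -> 48. No state change.
Op 8: fork(P1) -> P3. 4 ppages; refcounts: pp0:4 pp1:2 pp2:4 pp3:2
P0: v1 -> pp1 = 17
P1: v1 -> pp3 = 175
P2: v1 -> pp1 = 17
P3: v1 -> pp3 = 175

Answer: 17 175 17 175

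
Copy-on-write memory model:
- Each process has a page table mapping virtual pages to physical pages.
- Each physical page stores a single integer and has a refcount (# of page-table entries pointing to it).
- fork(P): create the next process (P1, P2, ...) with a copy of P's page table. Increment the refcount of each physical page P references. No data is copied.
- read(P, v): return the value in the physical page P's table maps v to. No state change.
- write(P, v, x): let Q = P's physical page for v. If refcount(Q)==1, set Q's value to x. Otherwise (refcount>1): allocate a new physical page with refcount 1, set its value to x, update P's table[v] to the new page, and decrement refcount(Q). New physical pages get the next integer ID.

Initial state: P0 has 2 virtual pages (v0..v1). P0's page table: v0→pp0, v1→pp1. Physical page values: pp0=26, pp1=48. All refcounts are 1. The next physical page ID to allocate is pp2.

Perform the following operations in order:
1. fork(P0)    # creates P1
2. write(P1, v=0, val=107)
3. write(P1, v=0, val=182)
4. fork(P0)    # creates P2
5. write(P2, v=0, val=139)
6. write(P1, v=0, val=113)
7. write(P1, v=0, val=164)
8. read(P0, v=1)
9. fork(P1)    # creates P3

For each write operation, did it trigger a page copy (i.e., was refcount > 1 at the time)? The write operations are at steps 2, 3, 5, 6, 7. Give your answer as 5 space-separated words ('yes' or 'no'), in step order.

Op 1: fork(P0) -> P1. 2 ppages; refcounts: pp0:2 pp1:2
Op 2: write(P1, v0, 107). refcount(pp0)=2>1 -> COPY to pp2. 3 ppages; refcounts: pp0:1 pp1:2 pp2:1
Op 3: write(P1, v0, 182). refcount(pp2)=1 -> write in place. 3 ppages; refcounts: pp0:1 pp1:2 pp2:1
Op 4: fork(P0) -> P2. 3 ppages; refcounts: pp0:2 pp1:3 pp2:1
Op 5: write(P2, v0, 139). refcount(pp0)=2>1 -> COPY to pp3. 4 ppages; refcounts: pp0:1 pp1:3 pp2:1 pp3:1
Op 6: write(P1, v0, 113). refcount(pp2)=1 -> write in place. 4 ppages; refcounts: pp0:1 pp1:3 pp2:1 pp3:1
Op 7: write(P1, v0, 164). refcount(pp2)=1 -> write in place. 4 ppages; refcounts: pp0:1 pp1:3 pp2:1 pp3:1
Op 8: read(P0, v1) -> 48. No state change.
Op 9: fork(P1) -> P3. 4 ppages; refcounts: pp0:1 pp1:4 pp2:2 pp3:1

yes no yes no no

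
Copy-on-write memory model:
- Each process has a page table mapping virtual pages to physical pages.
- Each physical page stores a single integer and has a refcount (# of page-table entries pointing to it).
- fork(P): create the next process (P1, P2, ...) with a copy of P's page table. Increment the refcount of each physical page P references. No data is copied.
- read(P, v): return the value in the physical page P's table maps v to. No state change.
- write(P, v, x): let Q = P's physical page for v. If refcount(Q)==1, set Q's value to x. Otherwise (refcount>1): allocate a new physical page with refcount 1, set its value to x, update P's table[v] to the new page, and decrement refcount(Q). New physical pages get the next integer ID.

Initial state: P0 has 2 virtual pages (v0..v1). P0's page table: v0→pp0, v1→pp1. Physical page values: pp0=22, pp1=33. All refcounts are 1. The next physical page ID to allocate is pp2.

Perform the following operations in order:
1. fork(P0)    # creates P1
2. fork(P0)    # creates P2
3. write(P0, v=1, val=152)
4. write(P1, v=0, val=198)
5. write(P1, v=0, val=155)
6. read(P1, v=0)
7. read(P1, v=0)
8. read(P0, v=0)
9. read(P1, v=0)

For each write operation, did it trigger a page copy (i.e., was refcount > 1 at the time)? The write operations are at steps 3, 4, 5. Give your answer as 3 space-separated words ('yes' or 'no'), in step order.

Op 1: fork(P0) -> P1. 2 ppages; refcounts: pp0:2 pp1:2
Op 2: fork(P0) -> P2. 2 ppages; refcounts: pp0:3 pp1:3
Op 3: write(P0, v1, 152). refcount(pp1)=3>1 -> COPY to pp2. 3 ppages; refcounts: pp0:3 pp1:2 pp2:1
Op 4: write(P1, v0, 198). refcount(pp0)=3>1 -> COPY to pp3. 4 ppages; refcounts: pp0:2 pp1:2 pp2:1 pp3:1
Op 5: write(P1, v0, 155). refcount(pp3)=1 -> write in place. 4 ppages; refcounts: pp0:2 pp1:2 pp2:1 pp3:1
Op 6: read(P1, v0) -> 155. No state change.
Op 7: read(P1, v0) -> 155. No state change.
Op 8: read(P0, v0) -> 22. No state change.
Op 9: read(P1, v0) -> 155. No state change.

yes yes no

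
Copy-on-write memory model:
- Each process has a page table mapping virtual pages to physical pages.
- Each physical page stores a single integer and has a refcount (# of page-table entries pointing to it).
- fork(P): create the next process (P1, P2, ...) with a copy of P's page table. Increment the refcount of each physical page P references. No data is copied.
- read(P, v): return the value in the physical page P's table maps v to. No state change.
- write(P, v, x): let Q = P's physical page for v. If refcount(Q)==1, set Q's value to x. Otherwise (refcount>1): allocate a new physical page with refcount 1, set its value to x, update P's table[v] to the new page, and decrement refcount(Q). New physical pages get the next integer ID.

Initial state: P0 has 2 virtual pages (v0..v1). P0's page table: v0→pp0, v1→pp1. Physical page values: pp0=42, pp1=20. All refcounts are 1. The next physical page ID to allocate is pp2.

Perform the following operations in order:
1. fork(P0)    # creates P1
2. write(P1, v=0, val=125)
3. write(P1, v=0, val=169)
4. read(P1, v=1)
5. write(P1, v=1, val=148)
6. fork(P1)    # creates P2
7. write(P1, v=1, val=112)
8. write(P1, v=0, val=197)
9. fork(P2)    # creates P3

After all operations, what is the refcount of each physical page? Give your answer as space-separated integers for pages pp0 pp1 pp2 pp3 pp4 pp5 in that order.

Op 1: fork(P0) -> P1. 2 ppages; refcounts: pp0:2 pp1:2
Op 2: write(P1, v0, 125). refcount(pp0)=2>1 -> COPY to pp2. 3 ppages; refcounts: pp0:1 pp1:2 pp2:1
Op 3: write(P1, v0, 169). refcount(pp2)=1 -> write in place. 3 ppages; refcounts: pp0:1 pp1:2 pp2:1
Op 4: read(P1, v1) -> 20. No state change.
Op 5: write(P1, v1, 148). refcount(pp1)=2>1 -> COPY to pp3. 4 ppages; refcounts: pp0:1 pp1:1 pp2:1 pp3:1
Op 6: fork(P1) -> P2. 4 ppages; refcounts: pp0:1 pp1:1 pp2:2 pp3:2
Op 7: write(P1, v1, 112). refcount(pp3)=2>1 -> COPY to pp4. 5 ppages; refcounts: pp0:1 pp1:1 pp2:2 pp3:1 pp4:1
Op 8: write(P1, v0, 197). refcount(pp2)=2>1 -> COPY to pp5. 6 ppages; refcounts: pp0:1 pp1:1 pp2:1 pp3:1 pp4:1 pp5:1
Op 9: fork(P2) -> P3. 6 ppages; refcounts: pp0:1 pp1:1 pp2:2 pp3:2 pp4:1 pp5:1

Answer: 1 1 2 2 1 1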